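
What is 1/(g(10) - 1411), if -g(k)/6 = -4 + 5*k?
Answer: -1/1687 ≈ -0.00059277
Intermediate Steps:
g(k) = 24 - 30*k (g(k) = -6*(-4 + 5*k) = 24 - 30*k)
1/(g(10) - 1411) = 1/((24 - 30*10) - 1411) = 1/((24 - 300) - 1411) = 1/(-276 - 1411) = 1/(-1687) = -1/1687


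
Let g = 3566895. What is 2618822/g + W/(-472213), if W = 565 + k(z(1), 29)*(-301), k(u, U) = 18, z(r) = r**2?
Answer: 54519649327/73231921245 ≈ 0.74448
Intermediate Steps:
W = -4853 (W = 565 + 18*(-301) = 565 - 5418 = -4853)
2618822/g + W/(-472213) = 2618822/3566895 - 4853/(-472213) = 2618822*(1/3566895) - 4853*(-1/472213) = 2618822/3566895 + 211/20531 = 54519649327/73231921245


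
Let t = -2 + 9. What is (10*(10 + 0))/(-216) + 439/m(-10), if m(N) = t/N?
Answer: -237235/378 ≈ -627.61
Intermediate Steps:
t = 7
m(N) = 7/N
(10*(10 + 0))/(-216) + 439/m(-10) = (10*(10 + 0))/(-216) + 439/((7/(-10))) = (10*10)*(-1/216) + 439/((7*(-⅒))) = 100*(-1/216) + 439/(-7/10) = -25/54 + 439*(-10/7) = -25/54 - 4390/7 = -237235/378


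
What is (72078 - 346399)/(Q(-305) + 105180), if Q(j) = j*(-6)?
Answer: -274321/107010 ≈ -2.5635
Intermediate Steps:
Q(j) = -6*j
(72078 - 346399)/(Q(-305) + 105180) = (72078 - 346399)/(-6*(-305) + 105180) = -274321/(1830 + 105180) = -274321/107010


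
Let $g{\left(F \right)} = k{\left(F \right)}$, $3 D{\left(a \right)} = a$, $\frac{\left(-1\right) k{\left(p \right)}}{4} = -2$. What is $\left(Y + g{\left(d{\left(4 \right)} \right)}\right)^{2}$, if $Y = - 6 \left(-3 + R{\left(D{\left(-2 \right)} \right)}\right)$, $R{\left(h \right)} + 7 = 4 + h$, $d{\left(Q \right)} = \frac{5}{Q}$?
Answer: $2304$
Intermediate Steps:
$k{\left(p \right)} = 8$ ($k{\left(p \right)} = \left(-4\right) \left(-2\right) = 8$)
$D{\left(a \right)} = \frac{a}{3}$
$R{\left(h \right)} = -3 + h$ ($R{\left(h \right)} = -7 + \left(4 + h\right) = -3 + h$)
$g{\left(F \right)} = 8$
$Y = 40$ ($Y = - 6 \left(-3 + \left(-3 + \frac{1}{3} \left(-2\right)\right)\right) = - 6 \left(-3 - \frac{11}{3}\right) = \left(-6\right) \left(- \frac{20}{3}\right) = 40$)
$\left(Y + g{\left(d{\left(4 \right)} \right)}\right)^{2} = \left(40 + 8\right)^{2} = 48^{2} = 2304$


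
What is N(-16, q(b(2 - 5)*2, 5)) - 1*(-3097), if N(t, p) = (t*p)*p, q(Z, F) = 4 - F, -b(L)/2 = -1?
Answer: 3081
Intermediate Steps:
b(L) = 2 (b(L) = -2*(-1) = 2)
N(t, p) = t*p**2 (N(t, p) = (p*t)*p = t*p**2)
N(-16, q(b(2 - 5)*2, 5)) - 1*(-3097) = -16*(4 - 1*5)**2 - 1*(-3097) = -16*(4 - 5)**2 + 3097 = -16*(-1)**2 + 3097 = -16*1 + 3097 = -16 + 3097 = 3081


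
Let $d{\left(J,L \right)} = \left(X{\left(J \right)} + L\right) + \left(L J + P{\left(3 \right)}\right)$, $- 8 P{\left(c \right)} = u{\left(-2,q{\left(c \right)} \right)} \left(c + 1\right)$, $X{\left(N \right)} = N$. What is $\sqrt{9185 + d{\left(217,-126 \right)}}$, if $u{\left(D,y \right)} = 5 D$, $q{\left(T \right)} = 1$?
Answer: $i \sqrt{18061} \approx 134.39 i$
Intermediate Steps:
$P{\left(c \right)} = \frac{5}{4} + \frac{5 c}{4}$ ($P{\left(c \right)} = - \frac{5 \left(-2\right) \left(c + 1\right)}{8} = - \frac{\left(-10\right) \left(1 + c\right)}{8} = - \frac{-10 - 10 c}{8} = \frac{5}{4} + \frac{5 c}{4}$)
$d{\left(J,L \right)} = 5 + J + L + J L$ ($d{\left(J,L \right)} = \left(J + L\right) + \left(L J + \left(\frac{5}{4} + \frac{5}{4} \cdot 3\right)\right) = \left(J + L\right) + \left(J L + \left(\frac{5}{4} + \frac{15}{4}\right)\right) = \left(J + L\right) + \left(J L + 5\right) = \left(J + L\right) + \left(5 + J L\right) = 5 + J + L + J L$)
$\sqrt{9185 + d{\left(217,-126 \right)}} = \sqrt{9185 + \left(5 + 217 - 126 + 217 \left(-126\right)\right)} = \sqrt{9185 + \left(5 + 217 - 126 - 27342\right)} = \sqrt{9185 - 27246} = \sqrt{-18061} = i \sqrt{18061}$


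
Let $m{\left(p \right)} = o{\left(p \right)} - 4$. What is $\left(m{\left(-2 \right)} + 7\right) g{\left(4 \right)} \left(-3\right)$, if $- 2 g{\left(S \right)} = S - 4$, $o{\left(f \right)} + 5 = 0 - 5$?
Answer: $0$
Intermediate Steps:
$o{\left(f \right)} = -10$ ($o{\left(f \right)} = -5 + \left(0 - 5\right) = -5 - 5 = -10$)
$g{\left(S \right)} = 2 - \frac{S}{2}$ ($g{\left(S \right)} = - \frac{S - 4}{2} = - \frac{-4 + S}{2} = 2 - \frac{S}{2}$)
$m{\left(p \right)} = -14$ ($m{\left(p \right)} = -10 - 4 = -14$)
$\left(m{\left(-2 \right)} + 7\right) g{\left(4 \right)} \left(-3\right) = \left(-14 + 7\right) \left(2 - 2\right) \left(-3\right) = - 7 \left(2 - 2\right) \left(-3\right) = - 7 \cdot 0 \left(-3\right) = \left(-7\right) 0 = 0$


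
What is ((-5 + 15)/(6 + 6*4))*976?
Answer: 976/3 ≈ 325.33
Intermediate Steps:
((-5 + 15)/(6 + 6*4))*976 = (10/(6 + 24))*976 = (10/30)*976 = (10*(1/30))*976 = (⅓)*976 = 976/3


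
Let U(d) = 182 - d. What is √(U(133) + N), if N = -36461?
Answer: 2*I*√9103 ≈ 190.82*I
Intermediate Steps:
√(U(133) + N) = √((182 - 1*133) - 36461) = √((182 - 133) - 36461) = √(49 - 36461) = √(-36412) = 2*I*√9103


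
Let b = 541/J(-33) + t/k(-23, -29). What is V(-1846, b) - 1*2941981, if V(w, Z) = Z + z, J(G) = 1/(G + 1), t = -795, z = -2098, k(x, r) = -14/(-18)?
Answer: -20736892/7 ≈ -2.9624e+6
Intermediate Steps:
k(x, r) = 7/9 (k(x, r) = -14*(-1/18) = 7/9)
J(G) = 1/(1 + G)
b = -128339/7 (b = 541/(1/(1 - 33)) - 795/7/9 = 541/(1/(-32)) - 795*9/7 = 541/(-1/32) - 7155/7 = 541*(-32) - 7155/7 = -17312 - 7155/7 = -128339/7 ≈ -18334.)
V(w, Z) = -2098 + Z (V(w, Z) = Z - 2098 = -2098 + Z)
V(-1846, b) - 1*2941981 = (-2098 - 128339/7) - 1*2941981 = -143025/7 - 2941981 = -20736892/7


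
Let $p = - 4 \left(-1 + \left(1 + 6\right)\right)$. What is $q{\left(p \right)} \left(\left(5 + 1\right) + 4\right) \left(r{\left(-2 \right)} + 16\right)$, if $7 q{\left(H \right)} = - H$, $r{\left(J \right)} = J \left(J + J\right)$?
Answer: $\frac{5760}{7} \approx 822.86$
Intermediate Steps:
$r{\left(J \right)} = 2 J^{2}$ ($r{\left(J \right)} = J 2 J = 2 J^{2}$)
$p = -24$ ($p = - 4 \left(-1 + 7\right) = \left(-4\right) 6 = -24$)
$q{\left(H \right)} = - \frac{H}{7}$ ($q{\left(H \right)} = \frac{\left(-1\right) H}{7} = - \frac{H}{7}$)
$q{\left(p \right)} \left(\left(5 + 1\right) + 4\right) \left(r{\left(-2 \right)} + 16\right) = \left(- \frac{1}{7}\right) \left(-24\right) \left(\left(5 + 1\right) + 4\right) \left(2 \left(-2\right)^{2} + 16\right) = \frac{24 \left(6 + 4\right) \left(2 \cdot 4 + 16\right)}{7} = \frac{24 \cdot 10 \left(8 + 16\right)}{7} = \frac{24 \cdot 10 \cdot 24}{7} = \frac{24}{7} \cdot 240 = \frac{5760}{7}$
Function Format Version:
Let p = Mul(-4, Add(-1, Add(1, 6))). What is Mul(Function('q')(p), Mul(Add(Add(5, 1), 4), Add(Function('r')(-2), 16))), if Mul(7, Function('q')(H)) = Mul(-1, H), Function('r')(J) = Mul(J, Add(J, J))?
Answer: Rational(5760, 7) ≈ 822.86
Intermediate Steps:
Function('r')(J) = Mul(2, Pow(J, 2)) (Function('r')(J) = Mul(J, Mul(2, J)) = Mul(2, Pow(J, 2)))
p = -24 (p = Mul(-4, Add(-1, 7)) = Mul(-4, 6) = -24)
Function('q')(H) = Mul(Rational(-1, 7), H) (Function('q')(H) = Mul(Rational(1, 7), Mul(-1, H)) = Mul(Rational(-1, 7), H))
Mul(Function('q')(p), Mul(Add(Add(5, 1), 4), Add(Function('r')(-2), 16))) = Mul(Mul(Rational(-1, 7), -24), Mul(Add(Add(5, 1), 4), Add(Mul(2, Pow(-2, 2)), 16))) = Mul(Rational(24, 7), Mul(Add(6, 4), Add(Mul(2, 4), 16))) = Mul(Rational(24, 7), Mul(10, Add(8, 16))) = Mul(Rational(24, 7), Mul(10, 24)) = Mul(Rational(24, 7), 240) = Rational(5760, 7)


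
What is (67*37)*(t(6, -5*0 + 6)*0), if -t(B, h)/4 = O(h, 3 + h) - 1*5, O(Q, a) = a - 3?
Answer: 0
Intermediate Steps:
O(Q, a) = -3 + a
t(B, h) = 20 - 4*h (t(B, h) = -4*((-3 + (3 + h)) - 1*5) = -4*(h - 5) = -4*(-5 + h) = 20 - 4*h)
(67*37)*(t(6, -5*0 + 6)*0) = (67*37)*((20 - 4*(-5*0 + 6))*0) = 2479*((20 - 4*(0 + 6))*0) = 2479*((20 - 4*6)*0) = 2479*((20 - 24)*0) = 2479*(-4*0) = 2479*0 = 0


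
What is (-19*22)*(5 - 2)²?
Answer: -3762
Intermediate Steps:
(-19*22)*(5 - 2)² = -418*3² = -418*9 = -3762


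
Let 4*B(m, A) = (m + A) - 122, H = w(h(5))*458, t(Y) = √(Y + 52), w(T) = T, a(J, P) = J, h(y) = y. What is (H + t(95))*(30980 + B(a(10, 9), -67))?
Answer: 141683445/2 + 866187*√3/4 ≈ 7.1217e+7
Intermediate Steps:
t(Y) = √(52 + Y)
H = 2290 (H = 5*458 = 2290)
B(m, A) = -61/2 + A/4 + m/4 (B(m, A) = ((m + A) - 122)/4 = ((A + m) - 122)/4 = (-122 + A + m)/4 = -61/2 + A/4 + m/4)
(H + t(95))*(30980 + B(a(10, 9), -67)) = (2290 + √(52 + 95))*(30980 + (-61/2 + (¼)*(-67) + (¼)*10)) = (2290 + √147)*(30980 + (-61/2 - 67/4 + 5/2)) = (2290 + 7*√3)*(30980 - 179/4) = (2290 + 7*√3)*(123741/4) = 141683445/2 + 866187*√3/4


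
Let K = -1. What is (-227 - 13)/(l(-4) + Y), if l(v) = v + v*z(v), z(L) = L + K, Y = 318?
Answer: -120/167 ≈ -0.71856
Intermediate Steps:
z(L) = -1 + L (z(L) = L - 1 = -1 + L)
l(v) = v + v*(-1 + v)
(-227 - 13)/(l(-4) + Y) = (-227 - 13)/((-4)² + 318) = -240/(16 + 318) = -240/334 = -240*1/334 = -120/167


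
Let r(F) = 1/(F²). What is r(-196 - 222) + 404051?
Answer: 70597406925/174724 ≈ 4.0405e+5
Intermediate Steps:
r(F) = F⁻²
r(-196 - 222) + 404051 = (-196 - 222)⁻² + 404051 = (-418)⁻² + 404051 = 1/174724 + 404051 = 70597406925/174724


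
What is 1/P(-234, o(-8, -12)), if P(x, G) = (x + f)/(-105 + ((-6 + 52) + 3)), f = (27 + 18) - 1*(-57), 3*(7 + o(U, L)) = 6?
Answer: 14/33 ≈ 0.42424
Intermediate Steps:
o(U, L) = -5 (o(U, L) = -7 + (⅓)*6 = -7 + 2 = -5)
f = 102 (f = 45 + 57 = 102)
P(x, G) = -51/28 - x/56 (P(x, G) = (x + 102)/(-105 + ((-6 + 52) + 3)) = (102 + x)/(-105 + (46 + 3)) = (102 + x)/(-105 + 49) = (102 + x)/(-56) = (102 + x)*(-1/56) = -51/28 - x/56)
1/P(-234, o(-8, -12)) = 1/(-51/28 - 1/56*(-234)) = 1/(-51/28 + 117/28) = 1/(33/14) = 14/33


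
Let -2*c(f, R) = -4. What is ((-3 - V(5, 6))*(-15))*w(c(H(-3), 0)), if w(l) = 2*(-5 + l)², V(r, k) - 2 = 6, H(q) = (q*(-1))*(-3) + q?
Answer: 2970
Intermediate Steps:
H(q) = 4*q (H(q) = -q*(-3) + q = 3*q + q = 4*q)
c(f, R) = 2 (c(f, R) = -½*(-4) = 2)
V(r, k) = 8 (V(r, k) = 2 + 6 = 8)
((-3 - V(5, 6))*(-15))*w(c(H(-3), 0)) = ((-3 - 1*8)*(-15))*(2*(-5 + 2)²) = ((-3 - 8)*(-15))*(2*(-3)²) = (-11*(-15))*(2*9) = 165*18 = 2970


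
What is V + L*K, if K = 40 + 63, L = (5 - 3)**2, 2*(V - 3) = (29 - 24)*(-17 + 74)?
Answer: 1115/2 ≈ 557.50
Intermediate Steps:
V = 291/2 (V = 3 + ((29 - 24)*(-17 + 74))/2 = 3 + (5*57)/2 = 3 + (1/2)*285 = 3 + 285/2 = 291/2 ≈ 145.50)
L = 4 (L = 2**2 = 4)
K = 103
V + L*K = 291/2 + 4*103 = 291/2 + 412 = 1115/2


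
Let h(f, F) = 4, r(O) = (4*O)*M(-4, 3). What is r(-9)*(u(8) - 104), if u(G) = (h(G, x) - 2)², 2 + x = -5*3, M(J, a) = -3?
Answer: -10800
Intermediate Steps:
x = -17 (x = -2 - 5*3 = -2 - 15 = -17)
r(O) = -12*O (r(O) = (4*O)*(-3) = -12*O)
u(G) = 4 (u(G) = (4 - 2)² = 2² = 4)
r(-9)*(u(8) - 104) = (-12*(-9))*(4 - 104) = 108*(-100) = -10800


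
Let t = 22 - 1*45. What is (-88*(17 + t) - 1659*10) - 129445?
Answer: -145507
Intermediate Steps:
t = -23 (t = 22 - 45 = -23)
(-88*(17 + t) - 1659*10) - 129445 = (-88*(17 - 23) - 1659*10) - 129445 = (-88*(-6) - 16590) - 129445 = (528 - 16590) - 129445 = -16062 - 129445 = -145507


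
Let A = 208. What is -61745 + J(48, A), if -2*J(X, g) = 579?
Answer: -124069/2 ≈ -62035.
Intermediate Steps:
J(X, g) = -579/2 (J(X, g) = -1/2*579 = -579/2)
-61745 + J(48, A) = -61745 - 579/2 = -124069/2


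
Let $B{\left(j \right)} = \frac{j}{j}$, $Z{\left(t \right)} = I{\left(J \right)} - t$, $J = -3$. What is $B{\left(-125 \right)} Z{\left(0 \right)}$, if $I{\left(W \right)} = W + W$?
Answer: $-6$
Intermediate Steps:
$I{\left(W \right)} = 2 W$
$Z{\left(t \right)} = -6 - t$ ($Z{\left(t \right)} = 2 \left(-3\right) - t = -6 - t$)
$B{\left(j \right)} = 1$
$B{\left(-125 \right)} Z{\left(0 \right)} = 1 \left(-6 - 0\right) = 1 \left(-6 + 0\right) = 1 \left(-6\right) = -6$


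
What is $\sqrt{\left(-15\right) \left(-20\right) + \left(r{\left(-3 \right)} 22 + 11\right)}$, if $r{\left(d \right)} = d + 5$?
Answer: $\sqrt{355} \approx 18.841$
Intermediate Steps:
$r{\left(d \right)} = 5 + d$
$\sqrt{\left(-15\right) \left(-20\right) + \left(r{\left(-3 \right)} 22 + 11\right)} = \sqrt{\left(-15\right) \left(-20\right) + \left(\left(5 - 3\right) 22 + 11\right)} = \sqrt{300 + \left(2 \cdot 22 + 11\right)} = \sqrt{300 + \left(44 + 11\right)} = \sqrt{300 + 55} = \sqrt{355}$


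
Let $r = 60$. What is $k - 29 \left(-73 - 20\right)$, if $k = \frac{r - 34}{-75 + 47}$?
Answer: $\frac{37745}{14} \approx 2696.1$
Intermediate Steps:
$k = - \frac{13}{14}$ ($k = \frac{60 - 34}{-75 + 47} = \frac{26}{-28} = 26 \left(- \frac{1}{28}\right) = - \frac{13}{14} \approx -0.92857$)
$k - 29 \left(-73 - 20\right) = - \frac{13}{14} - 29 \left(-73 - 20\right) = - \frac{13}{14} - -2697 = - \frac{13}{14} + 2697 = \frac{37745}{14}$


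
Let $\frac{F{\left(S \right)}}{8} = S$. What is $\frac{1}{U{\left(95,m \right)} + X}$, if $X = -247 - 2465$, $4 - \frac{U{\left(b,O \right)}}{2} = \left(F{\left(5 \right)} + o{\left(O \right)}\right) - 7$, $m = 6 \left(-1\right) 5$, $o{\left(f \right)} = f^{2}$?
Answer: $- \frac{1}{4570} \approx -0.00021882$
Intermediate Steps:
$F{\left(S \right)} = 8 S$
$m = -30$ ($m = \left(-6\right) 5 = -30$)
$U{\left(b,O \right)} = -58 - 2 O^{2}$ ($U{\left(b,O \right)} = 8 - 2 \left(\left(8 \cdot 5 + O^{2}\right) - 7\right) = 8 - 2 \left(\left(40 + O^{2}\right) - 7\right) = 8 - 2 \left(33 + O^{2}\right) = 8 - \left(66 + 2 O^{2}\right) = -58 - 2 O^{2}$)
$X = -2712$ ($X = -247 - 2465 = -2712$)
$\frac{1}{U{\left(95,m \right)} + X} = \frac{1}{\left(-58 - 2 \left(-30\right)^{2}\right) - 2712} = \frac{1}{\left(-58 - 1800\right) - 2712} = \frac{1}{-1858 - 2712} = \frac{1}{-4570} = - \frac{1}{4570}$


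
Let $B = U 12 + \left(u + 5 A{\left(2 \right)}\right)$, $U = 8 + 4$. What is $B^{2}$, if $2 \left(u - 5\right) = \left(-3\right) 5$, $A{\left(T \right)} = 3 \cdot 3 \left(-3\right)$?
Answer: $\frac{169}{4} \approx 42.25$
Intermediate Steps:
$A{\left(T \right)} = -27$ ($A{\left(T \right)} = 9 \left(-3\right) = -27$)
$U = 12$
$u = - \frac{5}{2}$ ($u = 5 + \frac{\left(-3\right) 5}{2} = 5 + \frac{1}{2} \left(-15\right) = 5 - \frac{15}{2} = - \frac{5}{2} \approx -2.5$)
$B = \frac{13}{2}$ ($B = 12 \cdot 12 + \left(- \frac{5}{2} + 5 \left(-27\right)\right) = 144 - \frac{275}{2} = \frac{13}{2} \approx 6.5$)
$B^{2} = \left(\frac{13}{2}\right)^{2} = \frac{169}{4}$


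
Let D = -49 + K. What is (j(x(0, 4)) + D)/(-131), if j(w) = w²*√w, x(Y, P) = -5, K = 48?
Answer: 1/131 - 25*I*√5/131 ≈ 0.0076336 - 0.42673*I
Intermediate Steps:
j(w) = w^(5/2)
D = -1 (D = -49 + 48 = -1)
(j(x(0, 4)) + D)/(-131) = ((-5)^(5/2) - 1)/(-131) = (25*I*√5 - 1)*(-1/131) = (-1 + 25*I*√5)*(-1/131) = 1/131 - 25*I*√5/131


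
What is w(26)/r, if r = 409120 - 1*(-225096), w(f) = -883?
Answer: -883/634216 ≈ -0.0013923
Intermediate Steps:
r = 634216 (r = 409120 + 225096 = 634216)
w(26)/r = -883/634216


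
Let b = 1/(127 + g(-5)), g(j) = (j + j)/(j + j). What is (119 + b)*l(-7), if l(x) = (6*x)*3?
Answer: -959679/64 ≈ -14995.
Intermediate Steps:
g(j) = 1 (g(j) = (2*j)/((2*j)) = (2*j)*(1/(2*j)) = 1)
l(x) = 18*x
b = 1/128 (b = 1/(127 + 1) = 1/128 ≈ 0.0078125)
(119 + b)*l(-7) = (119 + 1/128)*(18*(-7)) = (15233/128)*(-126) = -959679/64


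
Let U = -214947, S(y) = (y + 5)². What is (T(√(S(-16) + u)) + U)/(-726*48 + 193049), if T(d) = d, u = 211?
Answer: -214947/158201 + 2*√83/158201 ≈ -1.3586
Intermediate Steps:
S(y) = (5 + y)²
(T(√(S(-16) + u)) + U)/(-726*48 + 193049) = (√((5 - 16)² + 211) - 214947)/(-726*48 + 193049) = (√((-11)² + 211) - 214947)/(-34848 + 193049) = (√(121 + 211) - 214947)/158201 = (√332 - 214947)*(1/158201) = (2*√83 - 214947)*(1/158201) = (-214947 + 2*√83)*(1/158201) = -214947/158201 + 2*√83/158201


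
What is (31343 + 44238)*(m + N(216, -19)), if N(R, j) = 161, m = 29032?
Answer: 2206436133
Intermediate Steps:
(31343 + 44238)*(m + N(216, -19)) = (31343 + 44238)*(29032 + 161) = 75581*29193 = 2206436133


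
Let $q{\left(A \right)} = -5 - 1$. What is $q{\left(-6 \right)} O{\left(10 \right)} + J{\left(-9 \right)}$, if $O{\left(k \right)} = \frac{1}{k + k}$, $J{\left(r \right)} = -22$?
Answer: $- \frac{223}{10} \approx -22.3$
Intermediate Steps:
$q{\left(A \right)} = -6$ ($q{\left(A \right)} = -5 - 1 = -6$)
$O{\left(k \right)} = \frac{1}{2 k}$
$q{\left(-6 \right)} O{\left(10 \right)} + J{\left(-9 \right)} = - 6 \frac{1}{2 \cdot 10} - 22 = - 6 \cdot \frac{1}{2} \cdot \frac{1}{10} - 22 = \left(-6\right) \frac{1}{20} - 22 = - \frac{3}{10} - 22 = - \frac{223}{10}$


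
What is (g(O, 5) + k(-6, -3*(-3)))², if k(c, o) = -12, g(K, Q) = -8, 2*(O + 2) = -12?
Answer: 400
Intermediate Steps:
O = -8 (O = -2 + (½)*(-12) = -2 - 6 = -8)
(g(O, 5) + k(-6, -3*(-3)))² = (-8 - 12)² = (-20)² = 400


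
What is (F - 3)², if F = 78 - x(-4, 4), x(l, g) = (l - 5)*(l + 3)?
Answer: 4356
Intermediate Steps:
x(l, g) = (-5 + l)*(3 + l)
F = 69 (F = 78 - (-15 + (-4)² - 2*(-4)) = 78 - (-15 + 16 + 8) = 78 - 1*9 = 78 - 9 = 69)
(F - 3)² = (69 - 3)² = 66² = 4356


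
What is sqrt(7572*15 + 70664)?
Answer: 2*sqrt(46061) ≈ 429.24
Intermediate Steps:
sqrt(7572*15 + 70664) = sqrt(113580 + 70664) = sqrt(184244) = 2*sqrt(46061)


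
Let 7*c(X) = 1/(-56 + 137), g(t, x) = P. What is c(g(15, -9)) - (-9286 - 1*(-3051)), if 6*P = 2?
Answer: 3535246/567 ≈ 6235.0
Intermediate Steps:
P = ⅓ (P = (⅙)*2 = ⅓ ≈ 0.33333)
g(t, x) = ⅓
c(X) = 1/567 (c(X) = 1/(7*(-56 + 137)) = (⅐)/81 = (⅐)*(1/81) = 1/567)
c(g(15, -9)) - (-9286 - 1*(-3051)) = 1/567 - (-9286 - 1*(-3051)) = 1/567 - (-9286 + 3051) = 1/567 - 1*(-6235) = 1/567 + 6235 = 3535246/567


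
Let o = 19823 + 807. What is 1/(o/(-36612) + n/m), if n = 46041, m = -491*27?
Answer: -8988246/36280463 ≈ -0.24774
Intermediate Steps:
m = -13257
o = 20630
1/(o/(-36612) + n/m) = 1/(20630/(-36612) + 46041/(-13257)) = 1/(20630*(-1/36612) + 46041*(-1/13257)) = 1/(-10315/18306 - 15347/4419) = 1/(-36280463/8988246) = -8988246/36280463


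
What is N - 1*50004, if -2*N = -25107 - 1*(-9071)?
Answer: -41986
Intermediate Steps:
N = 8018 (N = -(-25107 - 1*(-9071))/2 = -(-25107 + 9071)/2 = -½*(-16036) = 8018)
N - 1*50004 = 8018 - 1*50004 = 8018 - 50004 = -41986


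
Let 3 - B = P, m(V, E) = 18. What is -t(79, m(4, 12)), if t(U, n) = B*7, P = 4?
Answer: 7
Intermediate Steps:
B = -1 (B = 3 - 1*4 = 3 - 4 = -1)
t(U, n) = -7 (t(U, n) = -1*7 = -7)
-t(79, m(4, 12)) = -1*(-7) = 7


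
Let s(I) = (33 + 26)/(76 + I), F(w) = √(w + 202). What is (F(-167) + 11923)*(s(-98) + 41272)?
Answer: 10825189775/22 + 907925*√35/22 ≈ 4.9230e+8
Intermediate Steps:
F(w) = √(202 + w)
s(I) = 59/(76 + I)
(F(-167) + 11923)*(s(-98) + 41272) = (√(202 - 167) + 11923)*(59/(76 - 98) + 41272) = (√35 + 11923)*(59/(-22) + 41272) = (11923 + √35)*(59*(-1/22) + 41272) = (11923 + √35)*(-59/22 + 41272) = (11923 + √35)*(907925/22) = 10825189775/22 + 907925*√35/22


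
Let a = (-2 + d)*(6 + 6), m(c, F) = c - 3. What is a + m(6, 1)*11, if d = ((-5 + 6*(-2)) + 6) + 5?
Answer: -63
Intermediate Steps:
m(c, F) = -3 + c
d = -6 (d = ((-5 - 12) + 6) + 5 = (-17 + 6) + 5 = -11 + 5 = -6)
a = -96 (a = (-2 - 6)*(6 + 6) = -8*12 = -96)
a + m(6, 1)*11 = -96 + (-3 + 6)*11 = -96 + 3*11 = -96 + 33 = -63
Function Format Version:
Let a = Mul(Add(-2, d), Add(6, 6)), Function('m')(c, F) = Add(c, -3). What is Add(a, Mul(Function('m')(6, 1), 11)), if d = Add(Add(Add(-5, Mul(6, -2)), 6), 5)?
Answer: -63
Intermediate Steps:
Function('m')(c, F) = Add(-3, c)
d = -6 (d = Add(Add(Add(-5, -12), 6), 5) = Add(Add(-17, 6), 5) = Add(-11, 5) = -6)
a = -96 (a = Mul(Add(-2, -6), Add(6, 6)) = Mul(-8, 12) = -96)
Add(a, Mul(Function('m')(6, 1), 11)) = Add(-96, Mul(Add(-3, 6), 11)) = Add(-96, Mul(3, 11)) = Add(-96, 33) = -63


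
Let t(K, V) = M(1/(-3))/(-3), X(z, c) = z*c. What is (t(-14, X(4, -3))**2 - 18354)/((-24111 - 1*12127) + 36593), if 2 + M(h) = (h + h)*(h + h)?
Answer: -2675974/51759 ≈ -51.701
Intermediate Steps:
M(h) = -2 + 4*h**2 (M(h) = -2 + (h + h)*(h + h) = -2 + (2*h)*(2*h) = -2 + 4*h**2)
X(z, c) = c*z
t(K, V) = 14/27 (t(K, V) = (-2 + 4*(1/(-3))**2)/(-3) = (-2 + 4*(-1/3)**2)*(-1/3) = (-2 + 4*(1/9))*(-1/3) = (-2 + 4/9)*(-1/3) = -14/9*(-1/3) = 14/27)
(t(-14, X(4, -3))**2 - 18354)/((-24111 - 1*12127) + 36593) = ((14/27)**2 - 18354)/((-24111 - 1*12127) + 36593) = (196/729 - 18354)/((-24111 - 12127) + 36593) = -13379870/(729*(-36238 + 36593)) = -13379870/729/355 = -13379870/729*1/355 = -2675974/51759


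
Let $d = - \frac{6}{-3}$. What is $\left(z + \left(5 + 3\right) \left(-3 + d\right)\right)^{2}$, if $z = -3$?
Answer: $121$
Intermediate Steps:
$d = 2$ ($d = \left(-6\right) \left(- \frac{1}{3}\right) = 2$)
$\left(z + \left(5 + 3\right) \left(-3 + d\right)\right)^{2} = \left(-3 + \left(5 + 3\right) \left(-3 + 2\right)\right)^{2} = \left(-3 + 8 \left(-1\right)\right)^{2} = \left(-3 - 8\right)^{2} = \left(-11\right)^{2} = 121$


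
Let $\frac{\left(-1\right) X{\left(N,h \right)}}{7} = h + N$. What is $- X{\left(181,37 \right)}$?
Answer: $1526$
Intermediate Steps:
$X{\left(N,h \right)} = - 7 N - 7 h$ ($X{\left(N,h \right)} = - 7 \left(h + N\right) = - 7 \left(N + h\right) = - 7 N - 7 h$)
$- X{\left(181,37 \right)} = - (\left(-7\right) 181 - 259) = - (-1267 - 259) = \left(-1\right) \left(-1526\right) = 1526$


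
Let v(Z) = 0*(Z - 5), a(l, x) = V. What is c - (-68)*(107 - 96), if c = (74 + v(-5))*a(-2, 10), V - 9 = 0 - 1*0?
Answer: 1414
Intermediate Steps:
V = 9 (V = 9 + (0 - 1*0) = 9 + (0 + 0) = 9 + 0 = 9)
a(l, x) = 9
v(Z) = 0 (v(Z) = 0*(-5 + Z) = 0)
c = 666 (c = (74 + 0)*9 = 74*9 = 666)
c - (-68)*(107 - 96) = 666 - (-68)*(107 - 96) = 666 - (-68)*11 = 666 - 1*(-748) = 666 + 748 = 1414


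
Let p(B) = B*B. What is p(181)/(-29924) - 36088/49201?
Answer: -2691771273/1472290724 ≈ -1.8283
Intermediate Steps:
p(B) = B²
p(181)/(-29924) - 36088/49201 = 181²/(-29924) - 36088/49201 = 32761*(-1/29924) - 36088*1/49201 = -32761/29924 - 36088/49201 = -2691771273/1472290724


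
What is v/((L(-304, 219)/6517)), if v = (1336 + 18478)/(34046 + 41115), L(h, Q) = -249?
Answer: -129127838/18715089 ≈ -6.8997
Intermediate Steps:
v = 19814/75161 ≈ 0.26362
v/((L(-304, 219)/6517)) = 19814/(75161*((-249/6517))) = 19814/(75161*((-249*1/6517))) = 19814/(75161*(-249/6517)) = (19814/75161)*(-6517/249) = -129127838/18715089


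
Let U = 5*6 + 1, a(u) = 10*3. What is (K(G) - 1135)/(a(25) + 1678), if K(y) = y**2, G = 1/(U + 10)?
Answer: -136281/205082 ≈ -0.66452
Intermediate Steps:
a(u) = 30
U = 31 (U = 30 + 1 = 31)
G = 1/41 (G = 1/(31 + 10) = 1/41 ≈ 0.024390)
(K(G) - 1135)/(a(25) + 1678) = ((1/41)**2 - 1135)/(30 + 1678) = (1/1681 - 1135)/1708 = -1907934/1681*1/1708 = -136281/205082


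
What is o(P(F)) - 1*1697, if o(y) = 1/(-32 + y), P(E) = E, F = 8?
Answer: -40729/24 ≈ -1697.0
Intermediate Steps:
o(P(F)) - 1*1697 = 1/(-32 + 8) - 1*1697 = 1/(-24) - 1697 = -1/24 - 1697 = -40729/24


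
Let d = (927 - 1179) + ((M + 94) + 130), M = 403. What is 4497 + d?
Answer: 4872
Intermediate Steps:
d = 375 (d = (927 - 1179) + ((403 + 94) + 130) = -252 + (497 + 130) = -252 + 627 = 375)
4497 + d = 4497 + 375 = 4872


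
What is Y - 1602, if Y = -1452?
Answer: -3054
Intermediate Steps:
Y - 1602 = -1452 - 1602 = -3054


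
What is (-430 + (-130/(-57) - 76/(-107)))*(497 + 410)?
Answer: -2362125496/6099 ≈ -3.8730e+5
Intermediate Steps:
(-430 + (-130/(-57) - 76/(-107)))*(497 + 410) = (-430 + (-130*(-1/57) - 76*(-1/107)))*907 = (-430 + (130/57 + 76/107))*907 = (-430 + 18242/6099)*907 = -2604328/6099*907 = -2362125496/6099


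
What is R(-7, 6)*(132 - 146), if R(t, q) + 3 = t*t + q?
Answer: -728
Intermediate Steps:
R(t, q) = -3 + q + t² (R(t, q) = -3 + (t*t + q) = -3 + (t² + q) = -3 + (q + t²) = -3 + q + t²)
R(-7, 6)*(132 - 146) = (-3 + 6 + (-7)²)*(132 - 146) = (-3 + 6 + 49)*(-14) = 52*(-14) = -728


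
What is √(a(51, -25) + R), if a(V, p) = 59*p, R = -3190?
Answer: I*√4665 ≈ 68.301*I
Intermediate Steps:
√(a(51, -25) + R) = √(59*(-25) - 3190) = √(-1475 - 3190) = √(-4665) = I*√4665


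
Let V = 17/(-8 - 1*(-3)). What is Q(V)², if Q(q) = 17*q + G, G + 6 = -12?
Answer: 143641/25 ≈ 5745.6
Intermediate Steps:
G = -18 (G = -6 - 12 = -18)
V = -17/5 (V = 17/(-8 + 3) = 17/(-5) = 17*(-⅕) = -17/5 ≈ -3.4000)
Q(q) = -18 + 17*q (Q(q) = 17*q - 18 = -18 + 17*q)
Q(V)² = (-18 + 17*(-17/5))² = (-18 - 289/5)² = (-379/5)² = 143641/25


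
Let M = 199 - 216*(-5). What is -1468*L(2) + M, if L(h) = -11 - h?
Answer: 20363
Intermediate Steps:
M = 1279 (M = 199 - 1*(-1080) = 199 + 1080 = 1279)
-1468*L(2) + M = -1468*(-11 - 1*2) + 1279 = -1468*(-11 - 2) + 1279 = -1468*(-13) + 1279 = 19084 + 1279 = 20363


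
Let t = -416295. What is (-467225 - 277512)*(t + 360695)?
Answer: 41407377200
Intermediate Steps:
(-467225 - 277512)*(t + 360695) = (-467225 - 277512)*(-416295 + 360695) = -744737*(-55600) = 41407377200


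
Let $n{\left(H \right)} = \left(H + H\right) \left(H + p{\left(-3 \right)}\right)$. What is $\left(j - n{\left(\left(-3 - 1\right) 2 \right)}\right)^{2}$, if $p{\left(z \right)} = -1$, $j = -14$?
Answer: $24964$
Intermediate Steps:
$n{\left(H \right)} = 2 H \left(-1 + H\right)$ ($n{\left(H \right)} = \left(H + H\right) \left(H - 1\right) = 2 H \left(-1 + H\right)$)
$\left(j - n{\left(\left(-3 - 1\right) 2 \right)}\right)^{2} = \left(-14 - 2 \left(-3 - 1\right) 2 \left(-1 + \left(-3 - 1\right) 2\right)\right)^{2} = \left(-14 - 2 \left(\left(-4\right) 2\right) \left(-1 - 8\right)\right)^{2} = \left(-14 - 2 \left(-8\right) \left(-1 - 8\right)\right)^{2} = \left(-14 - 2 \left(-8\right) \left(-9\right)\right)^{2} = \left(-14 - 144\right)^{2} = \left(-158\right)^{2} = 24964$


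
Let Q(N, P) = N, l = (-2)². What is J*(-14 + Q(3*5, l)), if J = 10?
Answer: 10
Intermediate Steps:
l = 4
J*(-14 + Q(3*5, l)) = 10*(-14 + 3*5) = 10*(-14 + 15) = 10*1 = 10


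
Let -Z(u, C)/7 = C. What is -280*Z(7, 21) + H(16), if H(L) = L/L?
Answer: 41161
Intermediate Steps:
H(L) = 1
Z(u, C) = -7*C
-280*Z(7, 21) + H(16) = -(-1960)*21 + 1 = -280*(-147) + 1 = 41160 + 1 = 41161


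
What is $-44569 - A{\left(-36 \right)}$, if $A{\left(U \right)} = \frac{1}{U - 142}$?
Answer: $- \frac{7933281}{178} \approx -44569.0$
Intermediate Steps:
$A{\left(U \right)} = \frac{1}{-142 + U}$
$-44569 - A{\left(-36 \right)} = -44569 - \frac{1}{-142 - 36} = -44569 - \frac{1}{-178} = -44569 - - \frac{1}{178} = -44569 + \frac{1}{178} = - \frac{7933281}{178}$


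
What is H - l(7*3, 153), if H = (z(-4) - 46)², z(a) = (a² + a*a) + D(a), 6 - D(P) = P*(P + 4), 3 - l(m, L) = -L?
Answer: -92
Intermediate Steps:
l(m, L) = 3 + L (l(m, L) = 3 - (-1)*L = 3 + L)
D(P) = 6 - P*(4 + P) (D(P) = 6 - P*(P + 4) = 6 - P*(4 + P))
z(a) = 6 + a² - 4*a (z(a) = (a² + a*a) + (6 - a² - 4*a) = (a² + a²) + (6 - a² - 4*a) = 2*a² + (6 - a² - 4*a) = 6 + a² - 4*a)
H = 64 (H = ((6 + (-4)² - 4*(-4)) - 46)² = ((6 + 16 + 16) - 46)² = (38 - 46)² = (-8)² = 64)
H - l(7*3, 153) = 64 - (3 + 153) = 64 - 1*156 = 64 - 156 = -92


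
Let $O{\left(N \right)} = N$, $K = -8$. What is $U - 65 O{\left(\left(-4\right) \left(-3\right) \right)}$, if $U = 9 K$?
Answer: $-852$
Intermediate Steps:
$U = -72$ ($U = 9 \left(-8\right) = -72$)
$U - 65 O{\left(\left(-4\right) \left(-3\right) \right)} = -72 - 65 \left(\left(-4\right) \left(-3\right)\right) = -72 - 780 = -852$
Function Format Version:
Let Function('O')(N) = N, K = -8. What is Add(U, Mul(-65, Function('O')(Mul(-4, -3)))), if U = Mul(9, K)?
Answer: -852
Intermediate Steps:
U = -72 (U = Mul(9, -8) = -72)
Add(U, Mul(-65, Function('O')(Mul(-4, -3)))) = Add(-72, Mul(-65, Mul(-4, -3))) = Add(-72, Mul(-65, 12)) = Add(-72, -780) = -852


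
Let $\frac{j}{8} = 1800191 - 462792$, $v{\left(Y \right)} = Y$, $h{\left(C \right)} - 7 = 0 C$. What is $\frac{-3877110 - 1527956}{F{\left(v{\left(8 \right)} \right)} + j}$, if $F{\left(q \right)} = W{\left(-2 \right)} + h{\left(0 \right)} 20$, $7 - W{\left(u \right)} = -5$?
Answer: $- \frac{2702533}{5349672} \approx -0.50518$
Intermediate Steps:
$h{\left(C \right)} = 7$ ($h{\left(C \right)} = 7 + 0 C = 7 + 0 = 7$)
$W{\left(u \right)} = 12$ ($W{\left(u \right)} = 7 - -5 = 7 + 5 = 12$)
$j = 10699192$ ($j = 8 \left(1800191 - 462792\right) = 8 \cdot 1337399 = 10699192$)
$F{\left(q \right)} = 152$ ($F{\left(q \right)} = 12 + 7 \cdot 20 = 12 + 140 = 152$)
$\frac{-3877110 - 1527956}{F{\left(v{\left(8 \right)} \right)} + j} = \frac{-3877110 - 1527956}{152 + 10699192} = - \frac{5405066}{10699344} = \left(-5405066\right) \frac{1}{10699344} = - \frac{2702533}{5349672}$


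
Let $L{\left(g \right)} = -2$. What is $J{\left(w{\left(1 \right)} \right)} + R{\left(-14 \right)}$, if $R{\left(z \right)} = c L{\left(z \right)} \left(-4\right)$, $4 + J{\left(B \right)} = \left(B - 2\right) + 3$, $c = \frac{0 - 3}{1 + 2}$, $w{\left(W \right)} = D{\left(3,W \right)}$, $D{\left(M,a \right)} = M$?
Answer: $-8$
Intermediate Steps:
$w{\left(W \right)} = 3$
$c = -1$ ($c = - \frac{3}{3} = \left(-3\right) \frac{1}{3} = -1$)
$J{\left(B \right)} = -3 + B$ ($J{\left(B \right)} = -4 + \left(\left(B - 2\right) + 3\right) = -4 + \left(\left(-2 + B\right) + 3\right) = -4 + \left(1 + B\right) = -3 + B$)
$R{\left(z \right)} = -8$ ($R{\left(z \right)} = \left(-1\right) \left(-2\right) \left(-4\right) = 2 \left(-4\right) = -8$)
$J{\left(w{\left(1 \right)} \right)} + R{\left(-14 \right)} = \left(-3 + 3\right) - 8 = 0 - 8 = -8$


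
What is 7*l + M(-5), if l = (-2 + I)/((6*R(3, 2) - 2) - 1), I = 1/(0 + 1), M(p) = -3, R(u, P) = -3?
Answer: -8/3 ≈ -2.6667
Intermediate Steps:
I = 1 (I = 1/1 = 1)
l = 1/21 (l = (-2 + 1)/((6*(-3) - 2) - 1) = -1/((-18 - 2) - 1) = -1/(-20 - 1) = -1/(-21) = -1*(-1/21) = 1/21 ≈ 0.047619)
7*l + M(-5) = 7*(1/21) - 3 = 1/3 - 3 = -8/3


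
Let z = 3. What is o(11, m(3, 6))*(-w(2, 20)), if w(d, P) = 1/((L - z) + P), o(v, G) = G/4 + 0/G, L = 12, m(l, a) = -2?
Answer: 1/58 ≈ 0.017241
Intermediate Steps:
o(v, G) = G/4 (o(v, G) = G*(1/4) + 0 = G/4 + 0 = G/4)
w(d, P) = 1/(9 + P) (w(d, P) = 1/((12 - 1*3) + P) = 1/((12 - 3) + P) = 1/(9 + P))
o(11, m(3, 6))*(-w(2, 20)) = ((1/4)*(-2))*(-1/(9 + 20)) = -(-1)/(2*29) = -1/2*(-1/29) = 1/58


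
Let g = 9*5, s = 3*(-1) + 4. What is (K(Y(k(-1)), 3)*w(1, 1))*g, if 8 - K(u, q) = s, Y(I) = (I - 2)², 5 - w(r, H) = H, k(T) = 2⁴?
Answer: 1260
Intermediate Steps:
k(T) = 16
w(r, H) = 5 - H
Y(I) = (-2 + I)²
s = 1 (s = -3 + 4 = 1)
K(u, q) = 7 (K(u, q) = 8 - 1*1 = 8 - 1 = 7)
g = 45
(K(Y(k(-1)), 3)*w(1, 1))*g = (7*(5 - 1*1))*45 = (7*(5 - 1))*45 = (7*4)*45 = 28*45 = 1260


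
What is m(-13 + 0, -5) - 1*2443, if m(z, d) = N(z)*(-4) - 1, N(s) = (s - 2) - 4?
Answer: -2368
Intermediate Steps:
N(s) = -6 + s (N(s) = (-2 + s) - 4 = -6 + s)
m(z, d) = 23 - 4*z (m(z, d) = (-6 + z)*(-4) - 1 = (24 - 4*z) - 1 = 23 - 4*z)
m(-13 + 0, -5) - 1*2443 = (23 - 4*(-13 + 0)) - 1*2443 = (23 - 4*(-13)) - 2443 = (23 + 52) - 2443 = 75 - 2443 = -2368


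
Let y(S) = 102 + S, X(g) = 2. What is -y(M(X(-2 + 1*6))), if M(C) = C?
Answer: -104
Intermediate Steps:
-y(M(X(-2 + 1*6))) = -(102 + 2) = -1*104 = -104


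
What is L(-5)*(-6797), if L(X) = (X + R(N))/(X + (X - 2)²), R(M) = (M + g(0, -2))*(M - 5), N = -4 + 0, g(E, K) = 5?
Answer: 47579/22 ≈ 2162.7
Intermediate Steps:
N = -4
R(M) = (-5 + M)*(5 + M) (R(M) = (M + 5)*(M - 5) = (5 + M)*(-5 + M) = (-5 + M)*(5 + M))
L(X) = (-9 + X)/(X + (-2 + X)²) (L(X) = (X + (-25 + (-4)²))/(X + (X - 2)²) = (X + (-25 + 16))/(X + (-2 + X)²) = (X - 9)/(X + (-2 + X)²) = (-9 + X)/(X + (-2 + X)²))
L(-5)*(-6797) = ((-9 - 5)/(-5 + (-2 - 5)²))*(-6797) = (-14/(-5 + (-7)²))*(-6797) = (-14/(-5 + 49))*(-6797) = (-14/44)*(-6797) = ((1/44)*(-14))*(-6797) = -7/22*(-6797) = 47579/22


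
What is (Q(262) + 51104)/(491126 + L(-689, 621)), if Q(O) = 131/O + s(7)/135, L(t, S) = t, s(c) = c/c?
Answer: 13798217/132417990 ≈ 0.10420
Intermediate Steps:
s(c) = 1
Q(O) = 1/135 + 131/O (Q(O) = 131/O + 1/135 = 1/135 + 131/O)
(Q(262) + 51104)/(491126 + L(-689, 621)) = ((1/135)*(17685 + 262)/262 + 51104)/(491126 - 689) = ((1/135)*(1/262)*17947 + 51104)/490437 = (137/270 + 51104)*(1/490437) = (13798217/270)*(1/490437) = 13798217/132417990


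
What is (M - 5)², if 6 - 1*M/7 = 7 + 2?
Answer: 676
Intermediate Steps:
M = -21 (M = 42 - 7*(7 + 2) = 42 - 7*9 = 42 - 63 = -21)
(M - 5)² = (-21 - 5)² = (-26)² = 676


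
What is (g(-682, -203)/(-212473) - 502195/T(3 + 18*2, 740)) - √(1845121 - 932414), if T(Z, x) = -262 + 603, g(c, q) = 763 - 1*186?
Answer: -106703074992/72453293 - √912707 ≈ -2428.1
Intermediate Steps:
g(c, q) = 577 (g(c, q) = 763 - 186 = 577)
T(Z, x) = 341
(g(-682, -203)/(-212473) - 502195/T(3 + 18*2, 740)) - √(1845121 - 932414) = (577/(-212473) - 502195/341) - √(1845121 - 932414) = (577*(-1/212473) - 502195*1/341) - √912707 = (-577/212473 - 502195/341) - √912707 = -106703074992/72453293 - √912707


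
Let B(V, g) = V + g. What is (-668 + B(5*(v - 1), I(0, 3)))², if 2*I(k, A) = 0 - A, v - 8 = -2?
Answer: 1661521/4 ≈ 4.1538e+5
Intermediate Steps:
v = 6 (v = 8 - 2 = 6)
I(k, A) = -A/2 (I(k, A) = (0 - A)/2 = (-A)/2 = -A/2)
(-668 + B(5*(v - 1), I(0, 3)))² = (-668 + (5*(6 - 1) - ½*3))² = (-668 + (5*5 - 3/2))² = (-668 + (25 - 3/2))² = (-668 + 47/2)² = (-1289/2)² = 1661521/4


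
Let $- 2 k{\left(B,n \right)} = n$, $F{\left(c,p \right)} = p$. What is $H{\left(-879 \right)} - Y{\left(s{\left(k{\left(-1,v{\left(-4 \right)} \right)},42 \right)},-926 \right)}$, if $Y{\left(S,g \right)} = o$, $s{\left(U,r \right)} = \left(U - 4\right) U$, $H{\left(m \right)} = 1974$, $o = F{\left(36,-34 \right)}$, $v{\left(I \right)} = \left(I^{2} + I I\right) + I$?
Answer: $2008$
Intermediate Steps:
$v{\left(I \right)} = I + 2 I^{2}$ ($v{\left(I \right)} = \left(I^{2} + I^{2}\right) + I = 2 I^{2} + I = I + 2 I^{2}$)
$o = -34$
$k{\left(B,n \right)} = - \frac{n}{2}$
$s{\left(U,r \right)} = U \left(-4 + U\right)$ ($s{\left(U,r \right)} = \left(-4 + U\right) U = U \left(-4 + U\right)$)
$Y{\left(S,g \right)} = -34$
$H{\left(-879 \right)} - Y{\left(s{\left(k{\left(-1,v{\left(-4 \right)} \right)},42 \right)},-926 \right)} = 1974 - -34 = 1974 + 34 = 2008$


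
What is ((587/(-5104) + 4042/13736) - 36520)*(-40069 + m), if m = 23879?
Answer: 2590755633126085/4381784 ≈ 5.9126e+8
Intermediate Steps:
((587/(-5104) + 4042/13736) - 36520)*(-40069 + m) = ((587/(-5104) + 4042/13736) - 36520)*(-40069 + 23879) = ((587*(-1/5104) + 4042*(1/13736)) - 36520)*(-16190) = ((-587/5104 + 2021/6868) - 36520)*(-16190) = (1570917/8763568 - 36520)*(-16190) = -320043932443/8763568*(-16190) = 2590755633126085/4381784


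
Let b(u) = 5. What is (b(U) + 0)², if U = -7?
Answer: 25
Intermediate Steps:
(b(U) + 0)² = (5 + 0)² = 5² = 25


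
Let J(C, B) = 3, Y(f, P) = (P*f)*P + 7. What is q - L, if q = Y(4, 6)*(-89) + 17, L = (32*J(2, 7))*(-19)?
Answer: -11598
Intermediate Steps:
Y(f, P) = 7 + f*P**2 (Y(f, P) = f*P**2 + 7 = 7 + f*P**2)
L = -1824 (L = (32*3)*(-19) = 96*(-19) = -1824)
q = -13422 (q = (7 + 4*6**2)*(-89) + 17 = (7 + 4*36)*(-89) + 17 = (7 + 144)*(-89) + 17 = 151*(-89) + 17 = -13439 + 17 = -13422)
q - L = -13422 - 1*(-1824) = -13422 + 1824 = -11598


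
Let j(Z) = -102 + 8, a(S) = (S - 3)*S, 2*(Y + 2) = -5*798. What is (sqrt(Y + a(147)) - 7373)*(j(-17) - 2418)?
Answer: 18520976 - 2512*sqrt(19171) ≈ 1.8173e+7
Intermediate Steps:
Y = -1997 (Y = -2 + (-5*798)/2 = -2 + (1/2)*(-3990) = -2 - 1995 = -1997)
a(S) = S*(-3 + S) (a(S) = (-3 + S)*S = S*(-3 + S))
j(Z) = -94
(sqrt(Y + a(147)) - 7373)*(j(-17) - 2418) = (sqrt(-1997 + 147*(-3 + 147)) - 7373)*(-94 - 2418) = (sqrt(-1997 + 147*144) - 7373)*(-2512) = (sqrt(-1997 + 21168) - 7373)*(-2512) = (sqrt(19171) - 7373)*(-2512) = (-7373 + sqrt(19171))*(-2512) = 18520976 - 2512*sqrt(19171)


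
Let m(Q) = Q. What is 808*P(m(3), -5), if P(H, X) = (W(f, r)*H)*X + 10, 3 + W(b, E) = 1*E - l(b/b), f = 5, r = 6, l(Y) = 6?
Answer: 44440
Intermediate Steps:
W(b, E) = -9 + E (W(b, E) = -3 + (1*E - 1*6) = -3 + (E - 6) = -3 + (-6 + E) = -9 + E)
P(H, X) = 10 - 3*H*X (P(H, X) = ((-9 + 6)*H)*X + 10 = (-3*H)*X + 10 = -3*H*X + 10 = 10 - 3*H*X)
808*P(m(3), -5) = 808*(10 - 3*3*(-5)) = 808*(10 + 45) = 808*55 = 44440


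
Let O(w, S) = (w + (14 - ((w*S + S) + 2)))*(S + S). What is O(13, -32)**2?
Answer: 916393984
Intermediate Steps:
O(w, S) = 2*S*(12 + w - S - S*w) (O(w, S) = (w + (14 - ((S*w + S) + 2)))*(2*S) = (w + (14 - ((S + S*w) + 2)))*(2*S) = (w + (14 - (2 + S + S*w)))*(2*S) = (w + (14 + (-2 - S - S*w)))*(2*S) = (w + (12 - S - S*w))*(2*S) = (12 + w - S - S*w)*(2*S) = 2*S*(12 + w - S - S*w))
O(13, -32)**2 = (2*(-32)*(12 + 13 - 1*(-32) - 1*(-32)*13))**2 = (2*(-32)*(12 + 13 + 32 + 416))**2 = (2*(-32)*473)**2 = (-30272)**2 = 916393984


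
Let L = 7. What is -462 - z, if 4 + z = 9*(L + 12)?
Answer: -629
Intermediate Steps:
z = 167 (z = -4 + 9*(7 + 12) = -4 + 9*19 = -4 + 171 = 167)
-462 - z = -462 - 1*167 = -462 - 167 = -629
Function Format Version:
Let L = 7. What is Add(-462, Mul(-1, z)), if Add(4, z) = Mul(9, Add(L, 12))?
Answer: -629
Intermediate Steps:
z = 167 (z = Add(-4, Mul(9, Add(7, 12))) = Add(-4, Mul(9, 19)) = Add(-4, 171) = 167)
Add(-462, Mul(-1, z)) = Add(-462, Mul(-1, 167)) = Add(-462, -167) = -629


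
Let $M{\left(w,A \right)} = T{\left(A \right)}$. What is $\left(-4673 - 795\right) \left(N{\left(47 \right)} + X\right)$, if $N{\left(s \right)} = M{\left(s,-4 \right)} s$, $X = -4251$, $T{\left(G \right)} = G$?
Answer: $24272452$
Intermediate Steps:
$M{\left(w,A \right)} = A$
$N{\left(s \right)} = - 4 s$
$\left(-4673 - 795\right) \left(N{\left(47 \right)} + X\right) = \left(-4673 - 795\right) \left(\left(-4\right) 47 - 4251\right) = - 5468 \left(-188 - 4251\right) = \left(-5468\right) \left(-4439\right) = 24272452$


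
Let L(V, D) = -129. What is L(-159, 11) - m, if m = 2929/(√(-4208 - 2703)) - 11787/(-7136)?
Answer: -932331/7136 + 2929*I*√6911/6911 ≈ -130.65 + 35.233*I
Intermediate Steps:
m = 11787/7136 - 2929*I*√6911/6911 (m = 2929/(√(-6911)) - 11787*(-1/7136) = 2929/((I*√6911)) + 11787/7136 = 2929*(-I*√6911/6911) + 11787/7136 = -2929*I*√6911/6911 + 11787/7136 = 11787/7136 - 2929*I*√6911/6911 ≈ 1.6518 - 35.233*I)
L(-159, 11) - m = -129 - (11787/7136 - 2929*I*√6911/6911) = -129 + (-11787/7136 + 2929*I*√6911/6911) = -932331/7136 + 2929*I*√6911/6911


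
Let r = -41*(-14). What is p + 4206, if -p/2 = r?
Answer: 3058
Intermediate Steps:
r = 574
p = -1148 (p = -2*574 = -1148)
p + 4206 = -1148 + 4206 = 3058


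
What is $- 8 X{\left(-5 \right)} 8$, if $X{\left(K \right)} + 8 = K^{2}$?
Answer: $-1088$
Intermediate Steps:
$X{\left(K \right)} = -8 + K^{2}$
$- 8 X{\left(-5 \right)} 8 = - 8 \left(-8 + \left(-5\right)^{2}\right) 8 = - 8 \left(-8 + 25\right) 8 = \left(-8\right) 17 \cdot 8 = \left(-136\right) 8 = -1088$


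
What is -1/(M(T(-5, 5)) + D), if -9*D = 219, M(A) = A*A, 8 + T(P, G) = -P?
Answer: 3/46 ≈ 0.065217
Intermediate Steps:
T(P, G) = -8 - P
M(A) = A²
D = -73/3 (D = -⅑*219 = -73/3 ≈ -24.333)
-1/(M(T(-5, 5)) + D) = -1/((-8 - 1*(-5))² - 73/3) = -1/((-8 + 5)² - 73/3) = -1/((-3)² - 73/3) = -1/(9 - 73/3) = -1/(-46/3) = -1*(-3/46) = 3/46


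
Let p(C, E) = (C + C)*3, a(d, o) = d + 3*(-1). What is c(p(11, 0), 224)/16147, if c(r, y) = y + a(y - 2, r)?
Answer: 443/16147 ≈ 0.027435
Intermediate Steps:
a(d, o) = -3 + d (a(d, o) = d - 3 = -3 + d)
p(C, E) = 6*C (p(C, E) = (2*C)*3 = 6*C)
c(r, y) = -5 + 2*y (c(r, y) = y + (-3 + (y - 2)) = y + (-3 + (-2 + y)) = y + (-5 + y) = -5 + 2*y)
c(p(11, 0), 224)/16147 = (-5 + 2*224)/16147 = (-5 + 448)*(1/16147) = 443*(1/16147) = 443/16147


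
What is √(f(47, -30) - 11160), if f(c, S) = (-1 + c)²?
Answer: 2*I*√2261 ≈ 95.1*I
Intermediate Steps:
√(f(47, -30) - 11160) = √((-1 + 47)² - 11160) = √(46² - 11160) = √(2116 - 11160) = √(-9044) = 2*I*√2261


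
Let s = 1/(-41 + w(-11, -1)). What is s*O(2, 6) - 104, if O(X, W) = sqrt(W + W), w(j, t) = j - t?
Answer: -104 - 2*sqrt(3)/51 ≈ -104.07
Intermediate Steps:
s = -1/51 (s = 1/(-41 + (-11 - 1*(-1))) = 1/(-41 + (-11 + 1)) = 1/(-41 - 10) = 1/(-51) = -1/51 ≈ -0.019608)
O(X, W) = sqrt(2)*sqrt(W) (O(X, W) = sqrt(2*W) = sqrt(2)*sqrt(W))
s*O(2, 6) - 104 = -sqrt(2)*sqrt(6)/51 - 104 = -2*sqrt(3)/51 - 104 = -104 - 2*sqrt(3)/51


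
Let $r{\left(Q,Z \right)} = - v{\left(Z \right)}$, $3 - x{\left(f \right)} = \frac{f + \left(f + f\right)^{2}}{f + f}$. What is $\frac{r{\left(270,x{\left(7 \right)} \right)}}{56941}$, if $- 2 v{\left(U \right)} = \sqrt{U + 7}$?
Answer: $\frac{3 i \sqrt{2}}{227764} \approx 1.8627 \cdot 10^{-5} i$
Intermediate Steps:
$v{\left(U \right)} = - \frac{\sqrt{7 + U}}{2}$ ($v{\left(U \right)} = - \frac{\sqrt{U + 7}}{2} = - \frac{\sqrt{7 + U}}{2}$)
$x{\left(f \right)} = 3 - \frac{f + 4 f^{2}}{2 f}$ ($x{\left(f \right)} = 3 - \frac{f + \left(f + f\right)^{2}}{f + f} = 3 - \frac{f + \left(2 f\right)^{2}}{2 f} = 3 - \left(f + 4 f^{2}\right) \frac{1}{2 f} = 3 - \frac{f + 4 f^{2}}{2 f}$)
$r{\left(Q,Z \right)} = \frac{\sqrt{7 + Z}}{2}$ ($r{\left(Q,Z \right)} = - \frac{\left(-1\right) \sqrt{7 + Z}}{2} = \frac{\sqrt{7 + Z}}{2}$)
$\frac{r{\left(270,x{\left(7 \right)} \right)}}{56941} = \frac{\frac{1}{2} \sqrt{7 + \left(\frac{5}{2} - 14\right)}}{56941} = \frac{\sqrt{7 + \left(\frac{5}{2} - 14\right)}}{2} \cdot \frac{1}{56941} = \frac{\sqrt{7 - \frac{23}{2}}}{2} \cdot \frac{1}{56941} = \frac{\sqrt{- \frac{9}{2}}}{2} \cdot \frac{1}{56941} = \frac{\frac{3}{2} i \sqrt{2}}{2} \cdot \frac{1}{56941} = \frac{3 i \sqrt{2}}{4} \cdot \frac{1}{56941} = \frac{3 i \sqrt{2}}{227764}$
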